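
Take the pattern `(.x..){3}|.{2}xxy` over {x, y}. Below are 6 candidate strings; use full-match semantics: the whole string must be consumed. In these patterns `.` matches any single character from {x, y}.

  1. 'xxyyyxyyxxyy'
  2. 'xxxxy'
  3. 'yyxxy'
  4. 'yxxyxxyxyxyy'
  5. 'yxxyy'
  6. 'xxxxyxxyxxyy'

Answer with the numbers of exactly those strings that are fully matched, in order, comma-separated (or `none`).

1. 'xxyyyxyyxxyy' → match
2. 'xxxxy' → match
3. 'yyxxy' → match
4. 'yxxyxxyxyxyy' → match
5. 'yxxyy' → no match
6. 'xxxxyxxyxxyy' → match

1, 2, 3, 4, 6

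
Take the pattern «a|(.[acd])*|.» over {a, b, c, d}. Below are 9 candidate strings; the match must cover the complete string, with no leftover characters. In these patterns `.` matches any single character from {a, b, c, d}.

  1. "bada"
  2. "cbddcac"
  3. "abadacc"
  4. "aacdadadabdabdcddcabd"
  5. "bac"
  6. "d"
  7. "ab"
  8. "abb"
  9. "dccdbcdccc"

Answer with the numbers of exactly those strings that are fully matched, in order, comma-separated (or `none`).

1. "bada" → match
2. "cbddcac" → no match
3. "abadacc" → no match
4 → no match
5. "bac" → no match
6. "d" → match
7. "ab" → no match
8. "abb" → no match
9. "dccdbcdccc" → match

1, 6, 9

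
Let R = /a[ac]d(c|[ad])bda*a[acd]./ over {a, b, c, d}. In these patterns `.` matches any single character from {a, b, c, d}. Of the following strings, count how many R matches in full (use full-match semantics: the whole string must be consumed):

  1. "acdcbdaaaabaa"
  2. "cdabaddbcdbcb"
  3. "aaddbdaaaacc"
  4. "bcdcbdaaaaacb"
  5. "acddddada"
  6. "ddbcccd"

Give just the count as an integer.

1 → no match
2 → no match — must start with "a"
3 → match
4 → no match — must start with "a"
5 → no match
6 → no match — must start with "a"
Total matched: 1

1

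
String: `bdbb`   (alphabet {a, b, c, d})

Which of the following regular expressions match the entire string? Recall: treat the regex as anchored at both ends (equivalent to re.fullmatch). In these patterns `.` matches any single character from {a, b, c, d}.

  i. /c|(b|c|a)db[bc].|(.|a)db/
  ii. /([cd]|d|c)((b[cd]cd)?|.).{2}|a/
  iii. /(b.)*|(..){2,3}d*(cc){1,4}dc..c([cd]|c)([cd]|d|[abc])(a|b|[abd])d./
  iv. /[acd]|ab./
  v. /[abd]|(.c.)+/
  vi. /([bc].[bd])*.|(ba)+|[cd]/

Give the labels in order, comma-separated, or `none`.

i → no match
ii → no match
iii → match
iv → no match
v → no match
vi → match

iii, vi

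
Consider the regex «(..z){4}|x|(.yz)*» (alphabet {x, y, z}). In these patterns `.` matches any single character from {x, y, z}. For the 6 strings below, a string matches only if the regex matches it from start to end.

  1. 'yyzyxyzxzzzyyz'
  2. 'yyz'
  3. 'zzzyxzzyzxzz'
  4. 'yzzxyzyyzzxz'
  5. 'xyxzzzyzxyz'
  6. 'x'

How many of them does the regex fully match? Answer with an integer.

4

1 → no match
2 → match
3 → match
4 → match
5 → no match
6 → match
Total matched: 4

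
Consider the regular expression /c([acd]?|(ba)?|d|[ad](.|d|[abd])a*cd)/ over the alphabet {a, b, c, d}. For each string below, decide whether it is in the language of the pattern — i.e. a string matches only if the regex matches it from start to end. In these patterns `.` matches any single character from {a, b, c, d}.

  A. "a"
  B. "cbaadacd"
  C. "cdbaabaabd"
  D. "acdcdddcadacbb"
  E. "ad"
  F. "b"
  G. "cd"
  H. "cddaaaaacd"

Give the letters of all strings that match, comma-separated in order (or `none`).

G, H

A → no match — must start with "c"
B → no match
C → no match
D → no match — must start with "c"
E → no match — must start with "c"
F → no match — must start with "c"
G → match
H → match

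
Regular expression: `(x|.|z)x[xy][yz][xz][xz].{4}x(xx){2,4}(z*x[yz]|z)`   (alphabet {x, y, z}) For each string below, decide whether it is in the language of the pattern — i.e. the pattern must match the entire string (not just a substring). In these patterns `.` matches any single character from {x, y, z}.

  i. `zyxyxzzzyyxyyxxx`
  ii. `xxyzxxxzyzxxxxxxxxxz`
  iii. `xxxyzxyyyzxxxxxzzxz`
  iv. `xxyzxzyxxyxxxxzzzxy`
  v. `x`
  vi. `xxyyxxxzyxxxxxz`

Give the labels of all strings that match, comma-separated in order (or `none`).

ii, iii

i → no match
ii → match
iii → match
iv → no match
v → no match
vi → no match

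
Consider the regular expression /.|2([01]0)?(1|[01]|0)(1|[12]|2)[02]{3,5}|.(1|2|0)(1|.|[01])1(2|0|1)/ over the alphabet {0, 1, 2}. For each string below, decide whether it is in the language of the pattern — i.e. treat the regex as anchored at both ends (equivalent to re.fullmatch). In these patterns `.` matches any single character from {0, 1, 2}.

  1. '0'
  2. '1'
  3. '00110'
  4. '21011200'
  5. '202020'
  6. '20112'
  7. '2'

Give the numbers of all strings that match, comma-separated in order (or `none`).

1 → match
2 → match
3 → match
4 → match
5 → match
6 → match
7 → match

1, 2, 3, 4, 5, 6, 7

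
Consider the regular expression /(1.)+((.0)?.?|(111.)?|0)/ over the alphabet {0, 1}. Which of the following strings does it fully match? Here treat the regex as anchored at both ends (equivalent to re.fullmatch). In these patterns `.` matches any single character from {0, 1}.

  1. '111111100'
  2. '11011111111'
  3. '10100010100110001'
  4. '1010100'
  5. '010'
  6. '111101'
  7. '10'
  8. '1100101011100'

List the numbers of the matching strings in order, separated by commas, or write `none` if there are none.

1, 4, 7

1 → match
2 → no match
3 → no match
4 → match
5 → no match — must start with '1'
6 → no match
7 → match
8 → no match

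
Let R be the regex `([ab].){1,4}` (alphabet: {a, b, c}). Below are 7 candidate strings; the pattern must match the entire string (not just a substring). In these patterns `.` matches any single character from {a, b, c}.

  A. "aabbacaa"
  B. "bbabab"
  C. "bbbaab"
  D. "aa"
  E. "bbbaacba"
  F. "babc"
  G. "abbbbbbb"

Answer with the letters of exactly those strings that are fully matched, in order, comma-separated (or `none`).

A → match
B → match
C → match
D → match
E → match
F → match
G → match

A, B, C, D, E, F, G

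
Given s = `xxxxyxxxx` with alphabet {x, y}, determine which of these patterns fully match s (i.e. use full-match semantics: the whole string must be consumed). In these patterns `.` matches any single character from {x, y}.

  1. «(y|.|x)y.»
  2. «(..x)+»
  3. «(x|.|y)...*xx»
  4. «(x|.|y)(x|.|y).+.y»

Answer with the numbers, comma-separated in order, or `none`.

1 → no match
2 → match
3 → match
4 → no match — must end with `y`

2, 3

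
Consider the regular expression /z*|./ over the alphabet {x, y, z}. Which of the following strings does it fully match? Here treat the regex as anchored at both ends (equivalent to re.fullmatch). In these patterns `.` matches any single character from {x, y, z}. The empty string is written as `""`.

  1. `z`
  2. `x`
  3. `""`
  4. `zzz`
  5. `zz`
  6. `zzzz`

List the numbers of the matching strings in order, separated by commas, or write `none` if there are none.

1, 2, 3, 4, 5, 6

1. `z` → match
2. `x` → match
3. `""` → match
4. `zzz` → match
5. `zz` → match
6. `zzzz` → match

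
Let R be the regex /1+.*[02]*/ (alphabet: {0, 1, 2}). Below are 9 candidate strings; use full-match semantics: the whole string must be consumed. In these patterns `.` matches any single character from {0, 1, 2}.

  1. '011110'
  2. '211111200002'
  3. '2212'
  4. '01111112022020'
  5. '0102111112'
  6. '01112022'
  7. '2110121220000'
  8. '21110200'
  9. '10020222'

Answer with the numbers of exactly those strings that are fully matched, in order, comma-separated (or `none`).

1 → no match — must start with '1'
2 → no match — must start with '1'
3 → no match — must start with '1'
4 → no match — must start with '1'
5 → no match — must start with '1'
6 → no match — must start with '1'
7 → no match — must start with '1'
8 → no match — must start with '1'
9 → match

9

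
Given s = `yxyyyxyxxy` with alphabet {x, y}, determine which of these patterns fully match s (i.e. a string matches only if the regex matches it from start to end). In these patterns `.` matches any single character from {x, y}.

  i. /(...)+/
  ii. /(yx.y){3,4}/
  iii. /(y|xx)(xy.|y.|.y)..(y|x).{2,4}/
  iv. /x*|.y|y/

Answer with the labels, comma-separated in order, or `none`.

iii

i → no match
ii → no match
iii → match
iv → no match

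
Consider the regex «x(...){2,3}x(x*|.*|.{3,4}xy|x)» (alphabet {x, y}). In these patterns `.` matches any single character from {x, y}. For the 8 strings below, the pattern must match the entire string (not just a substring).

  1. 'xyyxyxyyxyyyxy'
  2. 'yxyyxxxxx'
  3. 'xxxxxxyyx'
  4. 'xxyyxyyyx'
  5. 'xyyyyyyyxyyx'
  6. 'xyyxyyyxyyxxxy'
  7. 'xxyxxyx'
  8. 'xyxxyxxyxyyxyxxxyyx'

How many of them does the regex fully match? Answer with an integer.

1

1 → no match
2 → no match — must start with 'x'
3 → no match
4 → no match
5 → no match
6 → match
7 → no match
8 → no match
Total matched: 1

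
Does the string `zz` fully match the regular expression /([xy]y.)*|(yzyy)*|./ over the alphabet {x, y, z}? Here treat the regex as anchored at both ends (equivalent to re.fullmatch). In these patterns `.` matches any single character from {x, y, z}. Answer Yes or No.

No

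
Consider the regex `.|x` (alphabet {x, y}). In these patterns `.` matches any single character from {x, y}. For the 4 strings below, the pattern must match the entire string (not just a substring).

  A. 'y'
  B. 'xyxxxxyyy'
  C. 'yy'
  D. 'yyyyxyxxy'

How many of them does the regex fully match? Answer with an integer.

1

A → match
B → no match
C → no match
D → no match
Total matched: 1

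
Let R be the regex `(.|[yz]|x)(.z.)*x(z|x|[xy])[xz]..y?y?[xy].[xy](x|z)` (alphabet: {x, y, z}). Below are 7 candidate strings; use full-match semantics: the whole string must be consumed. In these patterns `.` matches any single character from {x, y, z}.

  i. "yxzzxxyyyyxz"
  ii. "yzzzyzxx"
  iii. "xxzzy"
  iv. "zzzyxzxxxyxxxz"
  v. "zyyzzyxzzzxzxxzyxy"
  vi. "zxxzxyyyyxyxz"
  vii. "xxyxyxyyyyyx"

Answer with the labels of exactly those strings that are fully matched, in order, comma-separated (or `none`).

i → match
ii → no match
iii → no match
iv → match
v → no match
vi → no match
vii → match

i, iv, vii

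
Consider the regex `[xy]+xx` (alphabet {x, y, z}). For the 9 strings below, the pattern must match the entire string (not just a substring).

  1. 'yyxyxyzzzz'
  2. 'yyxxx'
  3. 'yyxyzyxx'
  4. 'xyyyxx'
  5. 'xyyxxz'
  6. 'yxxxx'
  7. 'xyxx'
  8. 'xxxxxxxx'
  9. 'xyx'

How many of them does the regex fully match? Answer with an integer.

5

1 → no match — must end with 'xx'
2 → match
3 → no match
4 → match
5 → no match — must end with 'xx'
6 → match
7 → match
8 → match
9 → no match — must end with 'xx'
Total matched: 5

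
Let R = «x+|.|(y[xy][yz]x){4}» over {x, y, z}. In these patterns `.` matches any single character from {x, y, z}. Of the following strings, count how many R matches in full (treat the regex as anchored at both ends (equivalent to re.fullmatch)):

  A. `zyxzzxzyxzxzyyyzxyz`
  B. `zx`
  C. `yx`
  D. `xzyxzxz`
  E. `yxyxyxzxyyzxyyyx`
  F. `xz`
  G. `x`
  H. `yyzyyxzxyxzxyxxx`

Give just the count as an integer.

2

A → no match
B → no match
C → no match
D → no match
E → match
F → no match
G → match
H → no match
Total matched: 2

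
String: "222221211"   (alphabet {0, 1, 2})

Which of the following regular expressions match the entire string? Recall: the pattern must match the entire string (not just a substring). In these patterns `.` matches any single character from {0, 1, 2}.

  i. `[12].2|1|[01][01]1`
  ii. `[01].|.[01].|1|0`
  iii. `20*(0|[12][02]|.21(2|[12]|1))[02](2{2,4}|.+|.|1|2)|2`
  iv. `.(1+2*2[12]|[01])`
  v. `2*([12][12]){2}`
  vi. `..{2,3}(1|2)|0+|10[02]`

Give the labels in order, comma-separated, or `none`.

i → no match
ii → no match
iii → match
iv → no match
v → match
vi → no match

iii, v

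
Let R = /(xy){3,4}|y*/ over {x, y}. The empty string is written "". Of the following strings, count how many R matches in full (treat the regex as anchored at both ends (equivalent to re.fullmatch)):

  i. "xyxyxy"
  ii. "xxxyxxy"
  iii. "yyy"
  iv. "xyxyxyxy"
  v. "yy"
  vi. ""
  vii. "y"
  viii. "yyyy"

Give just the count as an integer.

i → match
ii → no match
iii → match
iv → match
v → match
vi → match
vii → match
viii → match
Total matched: 7

7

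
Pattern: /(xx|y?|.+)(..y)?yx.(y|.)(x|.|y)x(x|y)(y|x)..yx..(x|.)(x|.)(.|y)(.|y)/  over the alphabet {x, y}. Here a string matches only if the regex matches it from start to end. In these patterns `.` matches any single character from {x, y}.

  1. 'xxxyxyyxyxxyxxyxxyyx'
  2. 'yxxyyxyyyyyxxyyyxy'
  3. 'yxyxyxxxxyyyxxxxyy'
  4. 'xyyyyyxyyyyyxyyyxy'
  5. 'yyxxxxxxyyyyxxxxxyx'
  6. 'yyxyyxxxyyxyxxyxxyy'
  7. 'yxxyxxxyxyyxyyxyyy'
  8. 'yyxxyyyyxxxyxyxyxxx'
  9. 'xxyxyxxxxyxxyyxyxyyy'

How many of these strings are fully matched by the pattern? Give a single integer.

4

1 → no match
2 → match
3 → no match
4 → no match
5 → match
6 → match
7 → match
8 → no match
9 → no match
Total matched: 4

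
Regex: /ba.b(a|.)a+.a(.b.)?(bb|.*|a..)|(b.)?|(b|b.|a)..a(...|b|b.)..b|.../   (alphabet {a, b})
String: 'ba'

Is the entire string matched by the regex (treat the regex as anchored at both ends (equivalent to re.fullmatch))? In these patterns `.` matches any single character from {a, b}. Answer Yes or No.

Yes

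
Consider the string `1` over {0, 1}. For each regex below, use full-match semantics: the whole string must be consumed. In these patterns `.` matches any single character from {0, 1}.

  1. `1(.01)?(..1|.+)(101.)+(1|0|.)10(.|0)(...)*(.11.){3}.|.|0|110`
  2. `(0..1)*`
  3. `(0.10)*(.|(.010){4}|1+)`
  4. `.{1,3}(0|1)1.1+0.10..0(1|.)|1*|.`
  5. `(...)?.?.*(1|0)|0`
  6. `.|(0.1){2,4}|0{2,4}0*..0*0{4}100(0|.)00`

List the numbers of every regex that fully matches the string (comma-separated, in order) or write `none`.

1, 3, 4, 5, 6

1 → match
2 → no match
3 → match
4 → match
5 → match
6 → match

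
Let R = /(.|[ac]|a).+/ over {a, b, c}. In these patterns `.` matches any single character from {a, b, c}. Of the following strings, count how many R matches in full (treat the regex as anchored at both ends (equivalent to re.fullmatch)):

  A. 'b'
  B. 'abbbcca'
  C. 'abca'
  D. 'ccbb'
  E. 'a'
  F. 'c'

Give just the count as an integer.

A → no match
B → match
C → match
D → match
E → no match
F → no match
Total matched: 3

3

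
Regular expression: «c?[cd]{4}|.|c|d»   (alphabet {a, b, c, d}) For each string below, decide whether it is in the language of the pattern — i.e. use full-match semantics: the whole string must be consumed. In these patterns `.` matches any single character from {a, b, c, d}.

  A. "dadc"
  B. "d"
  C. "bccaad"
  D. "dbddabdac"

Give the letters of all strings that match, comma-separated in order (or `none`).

A → no match
B → match
C → no match
D → no match

B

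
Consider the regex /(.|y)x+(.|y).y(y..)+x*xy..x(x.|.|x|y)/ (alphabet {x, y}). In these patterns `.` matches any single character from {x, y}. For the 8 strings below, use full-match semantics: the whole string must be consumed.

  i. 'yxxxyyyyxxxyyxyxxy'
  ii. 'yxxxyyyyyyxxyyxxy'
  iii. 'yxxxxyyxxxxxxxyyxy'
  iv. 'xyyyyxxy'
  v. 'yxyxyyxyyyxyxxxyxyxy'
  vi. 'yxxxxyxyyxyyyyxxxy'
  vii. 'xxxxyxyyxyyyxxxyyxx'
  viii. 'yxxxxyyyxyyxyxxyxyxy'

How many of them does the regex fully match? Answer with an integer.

i → no match
ii → match
iii → no match
iv → no match
v → match
vi → no match
vii → no match
viii → match
Total matched: 3

3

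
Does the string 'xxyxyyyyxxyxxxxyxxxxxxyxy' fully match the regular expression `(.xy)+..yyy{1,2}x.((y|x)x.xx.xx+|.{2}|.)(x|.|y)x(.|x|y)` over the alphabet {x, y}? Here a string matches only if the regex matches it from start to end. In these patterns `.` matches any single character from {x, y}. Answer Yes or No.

Yes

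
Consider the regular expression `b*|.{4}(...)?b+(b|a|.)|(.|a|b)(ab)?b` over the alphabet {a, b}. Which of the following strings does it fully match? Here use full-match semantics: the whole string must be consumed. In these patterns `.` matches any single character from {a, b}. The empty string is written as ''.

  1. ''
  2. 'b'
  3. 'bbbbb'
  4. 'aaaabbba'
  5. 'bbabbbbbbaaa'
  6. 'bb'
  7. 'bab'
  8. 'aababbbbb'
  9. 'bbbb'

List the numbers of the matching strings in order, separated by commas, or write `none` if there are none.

1, 2, 3, 4, 6, 8, 9

1 → match
2 → match
3 → match
4 → match
5 → no match
6 → match
7 → no match
8 → match
9 → match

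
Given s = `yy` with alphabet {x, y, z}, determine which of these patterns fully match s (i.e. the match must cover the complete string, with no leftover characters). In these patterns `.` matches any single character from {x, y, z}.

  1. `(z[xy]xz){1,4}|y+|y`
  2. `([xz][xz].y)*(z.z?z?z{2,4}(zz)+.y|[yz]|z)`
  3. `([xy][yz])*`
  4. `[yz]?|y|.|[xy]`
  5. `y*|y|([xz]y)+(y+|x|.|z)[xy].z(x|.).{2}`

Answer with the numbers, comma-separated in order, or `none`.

1 → match
2 → no match
3 → match
4 → no match
5 → match

1, 3, 5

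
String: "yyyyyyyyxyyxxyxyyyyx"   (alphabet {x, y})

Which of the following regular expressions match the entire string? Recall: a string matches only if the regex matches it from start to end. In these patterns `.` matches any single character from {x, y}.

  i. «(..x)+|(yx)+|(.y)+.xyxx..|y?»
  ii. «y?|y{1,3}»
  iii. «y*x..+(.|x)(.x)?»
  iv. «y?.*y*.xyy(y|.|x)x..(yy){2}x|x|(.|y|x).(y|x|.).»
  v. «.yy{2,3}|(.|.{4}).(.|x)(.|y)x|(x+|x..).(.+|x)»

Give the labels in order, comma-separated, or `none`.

i → no match
ii → no match
iii → match
iv → match
v → no match

iii, iv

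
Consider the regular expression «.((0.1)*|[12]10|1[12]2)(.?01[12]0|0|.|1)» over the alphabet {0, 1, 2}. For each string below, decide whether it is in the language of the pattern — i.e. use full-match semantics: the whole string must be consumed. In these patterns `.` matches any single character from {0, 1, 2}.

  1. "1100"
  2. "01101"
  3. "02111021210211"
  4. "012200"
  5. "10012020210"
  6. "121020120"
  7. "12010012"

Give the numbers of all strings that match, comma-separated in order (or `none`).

1. "1100" → no match
2. "01101" → match
3 → no match
4. "012200" → no match
5. "10012020210" → no match
6. "121020120" → match
7. "12010012" → no match

2, 6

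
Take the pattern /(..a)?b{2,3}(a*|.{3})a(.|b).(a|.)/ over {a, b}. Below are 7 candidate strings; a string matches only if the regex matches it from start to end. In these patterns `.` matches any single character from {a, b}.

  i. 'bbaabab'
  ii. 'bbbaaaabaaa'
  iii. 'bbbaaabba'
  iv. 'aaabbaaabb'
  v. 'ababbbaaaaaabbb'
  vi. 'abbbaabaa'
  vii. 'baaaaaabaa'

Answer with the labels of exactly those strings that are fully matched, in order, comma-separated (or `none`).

i, iii, iv, v

i → match
ii → no match
iii → match
iv → match
v → match
vi → no match
vii → no match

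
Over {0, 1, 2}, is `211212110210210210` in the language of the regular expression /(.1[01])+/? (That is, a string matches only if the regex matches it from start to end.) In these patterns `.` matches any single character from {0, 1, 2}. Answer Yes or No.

No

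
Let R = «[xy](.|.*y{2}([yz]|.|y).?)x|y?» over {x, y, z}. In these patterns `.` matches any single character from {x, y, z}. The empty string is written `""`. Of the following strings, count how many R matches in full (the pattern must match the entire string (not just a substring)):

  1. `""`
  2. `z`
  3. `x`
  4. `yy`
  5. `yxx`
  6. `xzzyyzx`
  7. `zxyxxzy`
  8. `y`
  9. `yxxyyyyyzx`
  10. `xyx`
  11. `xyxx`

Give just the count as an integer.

1. `""` → match
2. `z` → no match
3. `x` → no match
4. `yy` → no match
5. `yxx` → match
6. `xzzyyzx` → match
7. `zxyxxzy` → no match
8. `y` → match
9. `yxxyyyyyzx` → match
10. `xyx` → match
11. `xyxx` → no match
Total matched: 6

6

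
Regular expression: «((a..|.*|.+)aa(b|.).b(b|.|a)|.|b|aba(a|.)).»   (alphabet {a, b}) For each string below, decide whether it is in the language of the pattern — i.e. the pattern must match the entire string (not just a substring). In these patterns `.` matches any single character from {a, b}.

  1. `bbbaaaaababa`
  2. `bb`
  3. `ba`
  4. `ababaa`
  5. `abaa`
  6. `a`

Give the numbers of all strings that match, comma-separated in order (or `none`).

2, 3

1. `bbbaaaaababa` → no match
2. `bb` → match
3. `ba` → match
4. `ababaa` → no match
5. `abaa` → no match
6. `a` → no match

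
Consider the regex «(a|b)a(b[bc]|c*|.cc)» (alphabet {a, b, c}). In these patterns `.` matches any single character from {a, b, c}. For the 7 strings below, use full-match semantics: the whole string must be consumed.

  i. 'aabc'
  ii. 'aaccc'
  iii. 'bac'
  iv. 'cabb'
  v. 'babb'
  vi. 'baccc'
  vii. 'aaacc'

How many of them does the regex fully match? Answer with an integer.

6

i → match
ii → match
iii → match
iv → no match
v → match
vi → match
vii → match
Total matched: 6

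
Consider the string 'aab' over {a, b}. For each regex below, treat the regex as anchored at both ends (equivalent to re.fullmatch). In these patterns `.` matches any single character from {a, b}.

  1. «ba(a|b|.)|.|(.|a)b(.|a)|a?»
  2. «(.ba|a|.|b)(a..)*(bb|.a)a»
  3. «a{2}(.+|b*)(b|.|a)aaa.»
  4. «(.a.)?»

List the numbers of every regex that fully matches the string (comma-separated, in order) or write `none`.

1 → no match
2 → no match — must end with 'a'
3 → no match
4 → match

4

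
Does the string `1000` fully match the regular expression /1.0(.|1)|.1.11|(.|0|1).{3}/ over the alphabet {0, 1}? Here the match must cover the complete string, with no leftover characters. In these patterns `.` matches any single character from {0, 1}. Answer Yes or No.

Yes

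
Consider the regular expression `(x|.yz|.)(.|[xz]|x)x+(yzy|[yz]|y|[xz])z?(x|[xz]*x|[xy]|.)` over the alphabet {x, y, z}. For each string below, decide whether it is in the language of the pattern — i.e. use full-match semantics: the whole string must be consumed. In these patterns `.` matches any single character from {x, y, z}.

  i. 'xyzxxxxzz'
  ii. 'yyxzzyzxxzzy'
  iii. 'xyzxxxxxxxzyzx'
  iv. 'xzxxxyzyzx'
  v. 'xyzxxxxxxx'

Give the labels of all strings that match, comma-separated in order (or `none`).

i → match
ii → no match
iii → no match
iv → match
v → match

i, iv, v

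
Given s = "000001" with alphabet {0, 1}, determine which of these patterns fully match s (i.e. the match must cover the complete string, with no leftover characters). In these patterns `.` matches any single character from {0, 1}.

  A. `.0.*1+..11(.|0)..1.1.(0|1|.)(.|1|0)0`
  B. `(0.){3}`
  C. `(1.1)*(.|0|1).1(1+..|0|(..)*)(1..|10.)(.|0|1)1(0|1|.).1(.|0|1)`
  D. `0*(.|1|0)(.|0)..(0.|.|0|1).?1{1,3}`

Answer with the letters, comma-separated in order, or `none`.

B, D

A → no match — must end with "0"
B → match
C → no match
D → match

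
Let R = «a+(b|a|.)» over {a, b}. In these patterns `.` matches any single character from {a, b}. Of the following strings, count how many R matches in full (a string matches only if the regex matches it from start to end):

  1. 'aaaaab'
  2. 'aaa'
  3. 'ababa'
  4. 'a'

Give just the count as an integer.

2

1 → match
2 → match
3 → no match
4 → no match
Total matched: 2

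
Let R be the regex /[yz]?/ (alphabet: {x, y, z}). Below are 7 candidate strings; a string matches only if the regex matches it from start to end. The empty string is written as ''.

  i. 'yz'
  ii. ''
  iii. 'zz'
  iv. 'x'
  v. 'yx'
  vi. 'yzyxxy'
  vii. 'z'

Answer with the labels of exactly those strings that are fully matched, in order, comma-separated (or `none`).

ii, vii

i → no match
ii → match
iii → no match
iv → no match
v → no match
vi → no match
vii → match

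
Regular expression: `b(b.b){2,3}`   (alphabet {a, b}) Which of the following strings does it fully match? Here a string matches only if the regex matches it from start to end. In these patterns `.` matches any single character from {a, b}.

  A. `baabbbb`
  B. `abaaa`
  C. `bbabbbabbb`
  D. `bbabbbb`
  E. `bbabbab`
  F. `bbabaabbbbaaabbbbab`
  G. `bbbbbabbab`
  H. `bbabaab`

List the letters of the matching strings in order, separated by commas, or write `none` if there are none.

A → no match — must start with `bb`
B → no match — must start with `bb`
C → no match
D → match
E → match
F → no match
G → match
H → no match

D, E, G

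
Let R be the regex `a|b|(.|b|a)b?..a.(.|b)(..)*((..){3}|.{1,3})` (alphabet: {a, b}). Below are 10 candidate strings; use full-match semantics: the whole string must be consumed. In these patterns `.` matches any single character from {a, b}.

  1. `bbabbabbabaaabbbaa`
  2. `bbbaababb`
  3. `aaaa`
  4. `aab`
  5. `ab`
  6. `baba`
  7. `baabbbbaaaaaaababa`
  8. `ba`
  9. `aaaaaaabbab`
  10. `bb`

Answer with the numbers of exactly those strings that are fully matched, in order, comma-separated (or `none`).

1 → no match
2 → match
3 → no match
4 → no match
5 → no match
6 → no match
7 → no match
8 → no match
9 → match
10 → no match

2, 9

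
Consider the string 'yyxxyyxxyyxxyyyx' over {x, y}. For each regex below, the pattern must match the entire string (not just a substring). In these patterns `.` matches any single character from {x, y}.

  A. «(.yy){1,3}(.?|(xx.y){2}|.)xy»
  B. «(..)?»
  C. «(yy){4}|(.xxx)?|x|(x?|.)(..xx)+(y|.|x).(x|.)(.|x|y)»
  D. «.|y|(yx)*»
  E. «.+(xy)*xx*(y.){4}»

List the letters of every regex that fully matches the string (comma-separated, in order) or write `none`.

A → no match — must end with 'xy'
B → no match
C → match
D → no match
E → no match

C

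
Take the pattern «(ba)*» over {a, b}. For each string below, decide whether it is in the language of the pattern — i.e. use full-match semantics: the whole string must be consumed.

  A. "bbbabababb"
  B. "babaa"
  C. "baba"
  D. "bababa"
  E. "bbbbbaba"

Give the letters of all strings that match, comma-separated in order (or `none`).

C, D

A. "bbbabababb" → no match
B. "babaa" → no match
C. "baba" → match
D. "bababa" → match
E. "bbbbbaba" → no match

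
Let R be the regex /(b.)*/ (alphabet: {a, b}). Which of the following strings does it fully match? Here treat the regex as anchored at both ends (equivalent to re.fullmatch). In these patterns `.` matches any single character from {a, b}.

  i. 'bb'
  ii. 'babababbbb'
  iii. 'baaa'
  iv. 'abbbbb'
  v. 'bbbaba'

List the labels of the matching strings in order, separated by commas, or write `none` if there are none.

i. 'bb' → match
ii. 'babababbbb' → match
iii. 'baaa' → no match
iv. 'abbbbb' → no match
v. 'bbbaba' → match

i, ii, v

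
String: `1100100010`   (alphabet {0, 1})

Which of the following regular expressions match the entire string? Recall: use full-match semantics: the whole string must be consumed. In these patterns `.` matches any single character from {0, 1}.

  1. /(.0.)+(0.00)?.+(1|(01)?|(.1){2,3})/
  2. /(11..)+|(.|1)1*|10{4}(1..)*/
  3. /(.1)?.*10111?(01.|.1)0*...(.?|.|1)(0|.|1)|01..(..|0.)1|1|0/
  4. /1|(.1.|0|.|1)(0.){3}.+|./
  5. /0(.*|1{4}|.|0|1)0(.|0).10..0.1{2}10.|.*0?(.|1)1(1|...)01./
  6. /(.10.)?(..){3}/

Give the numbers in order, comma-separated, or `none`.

1 → no match
2 → no match
3 → no match
4 → match
5 → no match
6 → match

4, 6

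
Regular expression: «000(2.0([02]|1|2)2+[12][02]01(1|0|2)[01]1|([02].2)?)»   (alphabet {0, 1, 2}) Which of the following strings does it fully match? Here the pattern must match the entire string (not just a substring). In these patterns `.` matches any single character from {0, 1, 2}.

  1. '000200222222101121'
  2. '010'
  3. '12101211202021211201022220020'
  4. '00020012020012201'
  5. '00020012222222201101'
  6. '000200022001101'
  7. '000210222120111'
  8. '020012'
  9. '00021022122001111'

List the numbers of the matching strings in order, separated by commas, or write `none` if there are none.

1 → no match
2 → no match — must start with '000'
3 → no match — must start with '000'
4 → no match
5 → match
6 → match
7 → no match
8 → no match — must start with '000'
9 → no match

5, 6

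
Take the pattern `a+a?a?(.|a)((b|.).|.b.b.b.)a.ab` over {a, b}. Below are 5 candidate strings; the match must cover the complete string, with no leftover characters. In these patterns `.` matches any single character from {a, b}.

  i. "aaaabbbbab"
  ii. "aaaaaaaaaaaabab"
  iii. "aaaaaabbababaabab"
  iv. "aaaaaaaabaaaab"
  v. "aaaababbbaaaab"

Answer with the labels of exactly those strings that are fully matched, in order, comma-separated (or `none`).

i → no match
ii → match
iii → match
iv → match
v → match

ii, iii, iv, v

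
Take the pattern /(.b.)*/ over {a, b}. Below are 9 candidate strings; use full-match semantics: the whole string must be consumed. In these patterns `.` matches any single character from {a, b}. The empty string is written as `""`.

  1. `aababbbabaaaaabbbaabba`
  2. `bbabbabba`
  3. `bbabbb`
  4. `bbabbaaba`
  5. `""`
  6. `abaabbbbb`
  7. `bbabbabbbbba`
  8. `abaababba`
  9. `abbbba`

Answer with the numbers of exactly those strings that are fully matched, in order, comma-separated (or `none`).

1 → no match
2 → match
3 → match
4 → match
5 → match
6 → match
7 → match
8 → match
9 → match

2, 3, 4, 5, 6, 7, 8, 9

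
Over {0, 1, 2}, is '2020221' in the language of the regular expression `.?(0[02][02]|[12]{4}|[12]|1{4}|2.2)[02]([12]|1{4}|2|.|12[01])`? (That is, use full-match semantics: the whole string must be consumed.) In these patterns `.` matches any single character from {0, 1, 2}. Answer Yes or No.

No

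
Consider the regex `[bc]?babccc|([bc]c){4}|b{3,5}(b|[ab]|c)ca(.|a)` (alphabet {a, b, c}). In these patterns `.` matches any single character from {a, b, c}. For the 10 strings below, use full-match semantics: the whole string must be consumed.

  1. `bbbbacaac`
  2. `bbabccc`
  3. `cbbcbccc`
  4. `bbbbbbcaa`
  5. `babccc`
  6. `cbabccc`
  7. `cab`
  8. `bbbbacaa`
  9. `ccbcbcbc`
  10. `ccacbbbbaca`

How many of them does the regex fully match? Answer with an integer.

6

1 → no match
2 → match
3 → no match
4 → match
5 → match
6 → match
7 → no match
8 → match
9 → match
10 → no match
Total matched: 6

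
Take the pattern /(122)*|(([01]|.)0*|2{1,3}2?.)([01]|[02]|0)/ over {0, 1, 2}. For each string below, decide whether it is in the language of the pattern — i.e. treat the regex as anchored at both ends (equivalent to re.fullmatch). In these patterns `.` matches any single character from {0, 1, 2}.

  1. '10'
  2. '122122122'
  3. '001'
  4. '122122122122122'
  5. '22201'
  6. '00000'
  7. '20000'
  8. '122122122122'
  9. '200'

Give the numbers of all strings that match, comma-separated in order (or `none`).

1 → match
2 → match
3 → match
4 → match
5 → match
6 → match
7 → match
8 → match
9 → match

1, 2, 3, 4, 5, 6, 7, 8, 9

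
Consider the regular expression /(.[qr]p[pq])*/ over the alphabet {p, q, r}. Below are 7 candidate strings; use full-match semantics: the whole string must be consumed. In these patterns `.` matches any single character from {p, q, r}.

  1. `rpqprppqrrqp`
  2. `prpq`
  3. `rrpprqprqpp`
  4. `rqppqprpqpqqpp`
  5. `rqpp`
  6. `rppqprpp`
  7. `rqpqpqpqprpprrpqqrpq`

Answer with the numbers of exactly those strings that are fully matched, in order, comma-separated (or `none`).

2, 5, 7

1. `rpqprppqrrqp` → no match
2. `prpq` → match
3. `rrpprqprqpp` → no match
4 → no match
5. `rqpp` → match
6. `rppqprpp` → no match
7 → match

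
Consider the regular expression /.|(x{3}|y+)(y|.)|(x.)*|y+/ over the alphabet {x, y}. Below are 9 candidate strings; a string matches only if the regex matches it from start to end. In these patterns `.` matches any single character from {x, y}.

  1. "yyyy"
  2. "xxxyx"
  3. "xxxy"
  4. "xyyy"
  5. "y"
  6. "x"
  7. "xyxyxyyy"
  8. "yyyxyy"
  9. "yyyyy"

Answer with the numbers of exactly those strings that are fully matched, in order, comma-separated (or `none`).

1 → match
2 → no match
3 → match
4 → no match
5 → match
6 → match
7 → no match
8 → no match
9 → match

1, 3, 5, 6, 9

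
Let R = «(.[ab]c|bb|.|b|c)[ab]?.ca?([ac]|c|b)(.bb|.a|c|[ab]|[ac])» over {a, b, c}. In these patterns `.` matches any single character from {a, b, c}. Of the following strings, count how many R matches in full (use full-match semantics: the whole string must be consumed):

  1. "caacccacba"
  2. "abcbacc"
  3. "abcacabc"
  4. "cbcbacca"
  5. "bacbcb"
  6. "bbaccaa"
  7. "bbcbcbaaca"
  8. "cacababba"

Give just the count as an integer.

1 → no match
2 → no match
3 → match
4 → match
5 → no match
6 → match
7 → no match
8 → no match
Total matched: 3

3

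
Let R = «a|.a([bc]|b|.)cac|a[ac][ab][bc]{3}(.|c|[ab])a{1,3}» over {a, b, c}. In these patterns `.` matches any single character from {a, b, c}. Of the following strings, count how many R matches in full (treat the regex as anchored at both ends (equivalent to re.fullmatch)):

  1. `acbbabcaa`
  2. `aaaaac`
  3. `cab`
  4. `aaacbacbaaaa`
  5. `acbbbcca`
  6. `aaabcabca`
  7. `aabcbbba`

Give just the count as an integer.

2

1. `acbbabcaa` → no match
2. `aaaaac` → no match
3. `cab` → no match
4. `aaacbacbaaaa` → no match
5. `acbbbcca` → match
6. `aaabcabca` → no match
7. `aabcbbba` → match
Total matched: 2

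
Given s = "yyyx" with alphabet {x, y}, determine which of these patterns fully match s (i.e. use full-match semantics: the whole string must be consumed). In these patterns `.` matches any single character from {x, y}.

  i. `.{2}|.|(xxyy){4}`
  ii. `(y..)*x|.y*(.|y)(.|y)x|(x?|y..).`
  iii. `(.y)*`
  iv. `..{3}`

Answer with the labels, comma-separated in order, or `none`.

ii, iv

i → no match
ii → match
iii → no match
iv → match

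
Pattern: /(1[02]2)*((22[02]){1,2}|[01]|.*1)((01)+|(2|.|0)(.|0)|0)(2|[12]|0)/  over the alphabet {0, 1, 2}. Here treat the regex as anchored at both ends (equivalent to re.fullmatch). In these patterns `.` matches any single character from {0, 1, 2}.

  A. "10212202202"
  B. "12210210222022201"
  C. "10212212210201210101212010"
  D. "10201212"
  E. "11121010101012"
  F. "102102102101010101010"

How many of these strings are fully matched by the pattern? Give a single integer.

4

A → no match
B → match
C → no match
D → match
E → match
F → match
Total matched: 4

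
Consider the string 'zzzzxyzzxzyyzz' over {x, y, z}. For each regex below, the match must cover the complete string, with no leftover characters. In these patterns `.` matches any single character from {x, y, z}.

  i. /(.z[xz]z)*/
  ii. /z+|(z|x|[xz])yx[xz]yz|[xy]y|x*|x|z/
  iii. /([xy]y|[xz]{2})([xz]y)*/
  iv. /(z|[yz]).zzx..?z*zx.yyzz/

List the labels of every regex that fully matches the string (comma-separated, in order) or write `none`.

i → no match
ii → no match
iii → no match
iv → match

iv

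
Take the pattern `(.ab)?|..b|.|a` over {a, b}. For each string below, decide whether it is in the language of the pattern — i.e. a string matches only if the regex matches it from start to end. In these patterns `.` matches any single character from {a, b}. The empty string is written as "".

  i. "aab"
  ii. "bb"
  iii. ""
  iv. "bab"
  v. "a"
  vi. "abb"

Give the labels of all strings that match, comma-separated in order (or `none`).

i → match
ii → no match
iii → match
iv → match
v → match
vi → match

i, iii, iv, v, vi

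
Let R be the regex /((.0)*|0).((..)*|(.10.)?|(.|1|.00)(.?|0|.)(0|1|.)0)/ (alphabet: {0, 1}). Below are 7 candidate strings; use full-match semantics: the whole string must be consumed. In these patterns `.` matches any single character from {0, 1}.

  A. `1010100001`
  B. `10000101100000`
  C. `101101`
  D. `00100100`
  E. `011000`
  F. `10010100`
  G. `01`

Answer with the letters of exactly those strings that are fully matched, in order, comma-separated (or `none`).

A. `1010100001` → no match
B → no match
C. `101101` → no match
D. `00100100` → match
E. `011000` → match
F. `10010100` → no match
G. `01` → match

D, E, G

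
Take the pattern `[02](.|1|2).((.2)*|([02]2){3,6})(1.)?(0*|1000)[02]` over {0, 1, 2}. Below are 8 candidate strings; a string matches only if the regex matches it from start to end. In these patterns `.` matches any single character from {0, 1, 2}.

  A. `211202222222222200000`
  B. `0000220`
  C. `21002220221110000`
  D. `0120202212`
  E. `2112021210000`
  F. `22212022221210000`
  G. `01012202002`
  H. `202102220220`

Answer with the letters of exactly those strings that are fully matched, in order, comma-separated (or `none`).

none

A → no match
B → no match
C → no match
D → no match
E → no match
F → no match
G → no match
H → no match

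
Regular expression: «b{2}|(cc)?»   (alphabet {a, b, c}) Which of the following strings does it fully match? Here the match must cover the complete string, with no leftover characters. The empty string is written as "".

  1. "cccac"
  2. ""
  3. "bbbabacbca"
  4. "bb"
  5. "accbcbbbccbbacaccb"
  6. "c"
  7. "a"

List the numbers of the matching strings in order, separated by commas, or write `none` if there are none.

1 → no match
2 → match
3 → no match
4 → match
5 → no match
6 → no match
7 → no match

2, 4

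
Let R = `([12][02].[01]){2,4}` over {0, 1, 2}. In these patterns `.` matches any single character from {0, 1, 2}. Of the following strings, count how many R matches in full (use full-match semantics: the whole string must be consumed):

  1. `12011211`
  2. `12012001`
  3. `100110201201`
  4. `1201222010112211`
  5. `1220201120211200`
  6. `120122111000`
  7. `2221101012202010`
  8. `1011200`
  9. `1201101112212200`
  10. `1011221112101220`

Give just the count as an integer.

9

1 → match
2 → match
3 → match
4 → match
5 → match
6 → match
7 → match
8 → no match
9 → match
10 → match
Total matched: 9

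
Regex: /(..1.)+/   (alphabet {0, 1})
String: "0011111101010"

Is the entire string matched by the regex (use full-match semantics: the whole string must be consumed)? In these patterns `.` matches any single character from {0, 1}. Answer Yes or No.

No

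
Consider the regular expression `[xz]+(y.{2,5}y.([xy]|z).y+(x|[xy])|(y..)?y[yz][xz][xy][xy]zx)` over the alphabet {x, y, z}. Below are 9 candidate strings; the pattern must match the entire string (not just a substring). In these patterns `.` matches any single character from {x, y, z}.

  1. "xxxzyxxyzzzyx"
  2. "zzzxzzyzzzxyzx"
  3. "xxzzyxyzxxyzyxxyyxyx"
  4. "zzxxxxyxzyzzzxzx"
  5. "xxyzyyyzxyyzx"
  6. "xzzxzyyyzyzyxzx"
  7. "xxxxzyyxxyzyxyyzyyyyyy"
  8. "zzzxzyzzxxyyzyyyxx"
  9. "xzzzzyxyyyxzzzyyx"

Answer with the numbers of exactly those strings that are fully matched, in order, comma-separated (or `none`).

1 → match
2 → no match
3 → no match
4 → no match
5 → no match
6 → no match
7 → no match
8 → no match
9 → no match

1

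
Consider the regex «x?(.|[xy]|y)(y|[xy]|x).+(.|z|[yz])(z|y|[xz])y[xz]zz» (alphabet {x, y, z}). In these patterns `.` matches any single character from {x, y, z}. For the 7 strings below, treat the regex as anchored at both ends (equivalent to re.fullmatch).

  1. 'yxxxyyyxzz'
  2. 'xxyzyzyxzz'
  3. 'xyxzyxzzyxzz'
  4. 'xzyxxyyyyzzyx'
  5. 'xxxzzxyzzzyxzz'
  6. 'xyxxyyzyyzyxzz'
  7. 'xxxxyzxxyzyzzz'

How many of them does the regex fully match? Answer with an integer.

1 → match
2 → match
3 → match
4 → no match — must end with 'zz'
5 → match
6 → match
7 → match
Total matched: 6

6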